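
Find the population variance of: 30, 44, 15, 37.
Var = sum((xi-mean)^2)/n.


Mean = 31.5000
Squared deviations: 2.2500, 156.2500, 272.2500, 30.2500
Sum = 461.0000
Variance = 461.0000/4 = 115.2500

Variance = 115.2500


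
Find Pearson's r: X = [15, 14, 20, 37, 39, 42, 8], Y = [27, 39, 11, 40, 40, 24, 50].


Mean X = 25.0000, Mean Y = 33.0000
SD X = 12.895182, SD Y = 12.094863
Cov = -22.285714
r = -22.285714/(12.895182*12.094863) = -0.1429

r = -0.1429


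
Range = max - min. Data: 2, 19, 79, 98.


Max = 98, Min = 2
Range = 98 - 2 = 96

Range = 96


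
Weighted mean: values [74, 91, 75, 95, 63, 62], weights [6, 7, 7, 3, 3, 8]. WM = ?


Numerator = 74*6 + 91*7 + 75*7 + 95*3 + 63*3 + 62*8 = 2576
Denominator = 6 + 7 + 7 + 3 + 3 + 8 = 34
WM = 2576/34 = 75.7647

WM = 75.7647


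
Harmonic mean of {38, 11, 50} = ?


Sum of reciprocals = 1/38 + 1/11 + 1/50 = 0.137225
HM = 3/0.137225 = 21.8619

HM = 21.8619


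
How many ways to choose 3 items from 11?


C(11,3) = 11!/(3! × 8!)
= 39916800/(6 × 40320)
= 165

C(11,3) = 165


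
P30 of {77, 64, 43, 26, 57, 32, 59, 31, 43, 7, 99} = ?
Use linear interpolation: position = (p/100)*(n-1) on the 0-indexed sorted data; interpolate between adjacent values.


Sorted: 7, 26, 31, 32, 43, 43, 57, 59, 64, 77, 99
n = 11
Index = 30/100 * 10 = 3.0000
Lower = data[3] = 32, Upper = data[4] = 43
P30 = 32 + 0*(11) = 32.0000

P30 = 32.0000


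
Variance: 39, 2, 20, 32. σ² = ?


Mean = 23.2500
Squared deviations: 248.0625, 451.5625, 10.5625, 76.5625
Sum = 786.7500
Variance = 786.7500/4 = 196.6875

Variance = 196.6875


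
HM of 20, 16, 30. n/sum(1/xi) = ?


Sum of reciprocals = 1/20 + 1/16 + 1/30 = 0.145833
HM = 3/0.145833 = 20.5714

HM = 20.5714


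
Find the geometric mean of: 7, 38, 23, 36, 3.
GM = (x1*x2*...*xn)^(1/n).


Product = 7 × 38 × 23 × 36 × 3 = 660744
GM = 660744^(1/5) = 14.5884

GM = 14.5884


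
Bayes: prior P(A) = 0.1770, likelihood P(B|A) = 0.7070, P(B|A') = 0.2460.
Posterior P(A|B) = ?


P(B) = P(B|A)*P(A) + P(B|A')*P(A')
= 0.7070*0.1770 + 0.2460*0.8230
= 0.125139 + 0.202458 = 0.327597
P(A|B) = 0.125139/0.327597 = 0.3820

P(A|B) = 0.3820


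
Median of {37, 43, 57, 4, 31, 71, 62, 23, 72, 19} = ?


Sorted: 4, 19, 23, 31, 37, 43, 57, 62, 71, 72
n = 10 (even)
Middle values: 37 and 43
Median = (37+43)/2 = 40.0000

Median = 40.0000


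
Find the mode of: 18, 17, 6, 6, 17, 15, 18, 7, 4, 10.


Frequencies: 4:1, 6:2, 7:1, 10:1, 15:1, 17:2, 18:2
Max frequency = 2
Mode = 6, 17, 18

Mode = 6, 17, 18


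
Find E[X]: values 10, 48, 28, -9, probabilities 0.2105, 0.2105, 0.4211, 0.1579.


E[X] = 10*0.2105 + 48*0.2105 + 28*0.4211 - 9*0.1579
= 2.1050 + 10.1040 + 11.7908 - 1.4211
= 22.5787

E[X] = 22.5787


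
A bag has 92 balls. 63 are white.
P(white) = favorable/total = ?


P = 63/92 = 0.6848

P = 0.6848


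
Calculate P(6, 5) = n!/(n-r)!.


P(6,5) = 6!/1!
= 720/1
= 720

P(6,5) = 720


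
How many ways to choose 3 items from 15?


C(15,3) = 15!/(3! × 12!)
= 1307674368000/(6 × 479001600)
= 455

C(15,3) = 455


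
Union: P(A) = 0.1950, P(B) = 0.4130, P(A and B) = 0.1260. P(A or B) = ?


P(A∪B) = 0.1950 + 0.4130 - 0.1260
= 0.6080 - 0.1260
= 0.4820

P(A∪B) = 0.4820


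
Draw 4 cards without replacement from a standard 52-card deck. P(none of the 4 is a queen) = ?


P(no queens) = (48/52) × (47/51) × (46/50) × (45/49)
= 0.7187

P = 0.7187


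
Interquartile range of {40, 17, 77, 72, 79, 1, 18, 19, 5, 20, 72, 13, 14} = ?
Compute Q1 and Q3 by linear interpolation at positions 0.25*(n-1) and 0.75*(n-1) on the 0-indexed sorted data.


Sorted: 1, 5, 13, 14, 17, 18, 19, 20, 40, 72, 72, 77, 79
Q1 (25th %ile) = 14.0000
Q3 (75th %ile) = 72.0000
IQR = 72.0000 - 14.0000 = 58.0000

IQR = 58.0000


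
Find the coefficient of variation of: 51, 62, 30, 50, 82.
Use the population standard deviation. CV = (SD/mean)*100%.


Mean = 55.0000
SD = 16.9941
CV = (16.9941/55.0000)*100 = 30.8984%

CV = 30.8984%


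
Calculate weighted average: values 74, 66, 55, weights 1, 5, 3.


Numerator = 74*1 + 66*5 + 55*3 = 569
Denominator = 1 + 5 + 3 = 9
WM = 569/9 = 63.2222

WM = 63.2222


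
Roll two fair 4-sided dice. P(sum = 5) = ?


Total outcomes = 4×4 = 16
Favorable (sum = 5): 4
P = 4/16 = 0.2500

P = 0.2500


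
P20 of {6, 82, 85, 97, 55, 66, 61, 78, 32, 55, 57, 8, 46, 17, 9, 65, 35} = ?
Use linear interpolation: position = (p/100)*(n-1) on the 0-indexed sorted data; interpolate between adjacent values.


Sorted: 6, 8, 9, 17, 32, 35, 46, 55, 55, 57, 61, 65, 66, 78, 82, 85, 97
n = 17
Index = 20/100 * 16 = 3.2000
Lower = data[3] = 17, Upper = data[4] = 32
P20 = 17 + 0.2000*(15) = 20.0000

P20 = 20.0000


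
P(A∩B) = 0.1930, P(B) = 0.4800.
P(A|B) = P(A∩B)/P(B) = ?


P(A|B) = 0.1930/0.4800 = 0.4021

P(A|B) = 0.4021


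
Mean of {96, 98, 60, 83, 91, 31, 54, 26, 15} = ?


Sum = 96 + 98 + 60 + 83 + 91 + 31 + 54 + 26 + 15 = 554
n = 9
Mean = 554/9 = 61.5556

Mean = 61.5556


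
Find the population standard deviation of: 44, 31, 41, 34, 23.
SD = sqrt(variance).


Mean = 34.6000
Variance = 55.4400
SD = sqrt(55.4400) = 7.4458

SD = 7.4458


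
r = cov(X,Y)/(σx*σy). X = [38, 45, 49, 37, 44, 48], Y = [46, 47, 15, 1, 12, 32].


Mean X = 43.5000, Mean Y = 25.5000
SD X = 4.573474, SD Y = 17.404501
Cov = 7.250000
r = 7.250000/(4.573474*17.404501) = 0.0911

r = 0.0911


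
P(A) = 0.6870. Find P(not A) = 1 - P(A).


P(not A) = 1 - 0.6870 = 0.3130

P(not A) = 0.3130


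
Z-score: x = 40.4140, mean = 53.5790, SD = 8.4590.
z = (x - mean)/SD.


z = (40.4140 - 53.5790)/8.4590
= -13.1650/8.4590
= -1.5563

z = -1.5563


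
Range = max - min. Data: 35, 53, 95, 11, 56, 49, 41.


Max = 95, Min = 11
Range = 95 - 11 = 84

Range = 84


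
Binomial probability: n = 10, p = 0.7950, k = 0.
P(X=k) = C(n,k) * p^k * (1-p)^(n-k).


C(10,0) = 1
p^0 = 1.000000
(1-p)^10 = 1.310807e-07
P = 1 * 1.000000 * 1.310807e-07 = 1.3108e-07

P(X=0) = 1.3108e-07


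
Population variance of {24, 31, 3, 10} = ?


Mean = 17.0000
Squared deviations: 49.0000, 196.0000, 196.0000, 49.0000
Sum = 490.0000
Variance = 490.0000/4 = 122.5000

Variance = 122.5000


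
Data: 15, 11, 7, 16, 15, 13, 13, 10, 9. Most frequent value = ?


Frequencies: 7:1, 9:1, 10:1, 11:1, 13:2, 15:2, 16:1
Max frequency = 2
Mode = 13, 15

Mode = 13, 15


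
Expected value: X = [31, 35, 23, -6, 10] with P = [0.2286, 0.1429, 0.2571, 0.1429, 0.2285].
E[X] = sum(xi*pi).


E[X] = 31*0.2286 + 35*0.1429 + 23*0.2571 - 6*0.1429 + 10*0.2285
= 7.0866 + 5.0015 + 5.9133 - 0.8574 + 2.2850
= 19.4290

E[X] = 19.4290


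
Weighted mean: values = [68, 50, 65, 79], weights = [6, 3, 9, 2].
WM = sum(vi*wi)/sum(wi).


Numerator = 68*6 + 50*3 + 65*9 + 79*2 = 1301
Denominator = 6 + 3 + 9 + 2 = 20
WM = 1301/20 = 65.0500

WM = 65.0500


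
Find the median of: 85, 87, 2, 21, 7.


Sorted: 2, 7, 21, 85, 87
n = 5 (odd)
Middle value = 21

Median = 21


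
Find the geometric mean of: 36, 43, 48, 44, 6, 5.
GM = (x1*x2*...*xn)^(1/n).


Product = 36 × 43 × 48 × 44 × 6 × 5 = 98081280
GM = 98081280^(1/6) = 21.4749

GM = 21.4749


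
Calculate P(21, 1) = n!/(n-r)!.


P(21,1) = 21!/20!
= 51090942171709440000/2432902008176640000
= 21

P(21,1) = 21


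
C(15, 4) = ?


C(15,4) = 15!/(4! × 11!)
= 1307674368000/(24 × 39916800)
= 1365

C(15,4) = 1365


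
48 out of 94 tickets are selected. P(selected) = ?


P = 48/94 = 0.5106

P = 0.5106


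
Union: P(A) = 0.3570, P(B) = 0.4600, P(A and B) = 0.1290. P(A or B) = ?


P(A∪B) = 0.3570 + 0.4600 - 0.1290
= 0.8170 - 0.1290
= 0.6880

P(A∪B) = 0.6880


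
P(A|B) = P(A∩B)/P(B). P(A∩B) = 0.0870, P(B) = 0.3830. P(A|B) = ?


P(A|B) = 0.0870/0.3830 = 0.2272

P(A|B) = 0.2272


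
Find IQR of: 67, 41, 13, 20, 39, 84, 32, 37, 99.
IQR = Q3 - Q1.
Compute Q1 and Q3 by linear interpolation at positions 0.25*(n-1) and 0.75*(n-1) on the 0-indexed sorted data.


Sorted: 13, 20, 32, 37, 39, 41, 67, 84, 99
Q1 (25th %ile) = 32.0000
Q3 (75th %ile) = 67.0000
IQR = 67.0000 - 32.0000 = 35.0000

IQR = 35.0000


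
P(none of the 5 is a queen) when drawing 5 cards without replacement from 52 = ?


P(no queens) = (48/52) × (47/51) × (46/50) × (45/49) × (44/48)
= 0.6588

P = 0.6588


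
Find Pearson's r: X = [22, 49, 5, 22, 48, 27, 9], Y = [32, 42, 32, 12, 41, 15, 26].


Mean X = 26.0000, Mean Y = 28.5714
SD X = 15.928411, SD Y = 10.847740
Cov = 84.714286
r = 84.714286/(15.928411*10.847740) = 0.4903

r = 0.4903


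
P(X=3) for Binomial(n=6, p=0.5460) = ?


C(6,3) = 20
p^3 = 0.162771
(1-p)^3 = 0.093577
P = 20 * 0.162771 * 0.093577 = 0.3046

P(X=3) = 0.3046


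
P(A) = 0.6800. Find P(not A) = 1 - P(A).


P(not A) = 1 - 0.6800 = 0.3200

P(not A) = 0.3200


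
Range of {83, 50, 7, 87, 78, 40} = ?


Max = 87, Min = 7
Range = 87 - 7 = 80

Range = 80


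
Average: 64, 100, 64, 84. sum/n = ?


Sum = 64 + 100 + 64 + 84 = 312
n = 4
Mean = 312/4 = 78.0000

Mean = 78.0000


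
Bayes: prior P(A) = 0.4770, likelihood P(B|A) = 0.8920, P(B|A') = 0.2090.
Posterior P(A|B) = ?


P(B) = P(B|A)*P(A) + P(B|A')*P(A')
= 0.8920*0.4770 + 0.2090*0.5230
= 0.425484 + 0.109307 = 0.534791
P(A|B) = 0.425484/0.534791 = 0.7956

P(A|B) = 0.7956


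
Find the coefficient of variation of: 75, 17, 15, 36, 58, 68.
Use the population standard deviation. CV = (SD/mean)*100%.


Mean = 44.8333
SD = 23.6743
CV = (23.6743/44.8333)*100 = 52.8051%

CV = 52.8051%


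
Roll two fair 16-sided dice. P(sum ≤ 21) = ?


Total outcomes = 16×16 = 256
Favorable (sum ≤ 21): 190
P = 190/256 = 0.7422

P = 0.7422


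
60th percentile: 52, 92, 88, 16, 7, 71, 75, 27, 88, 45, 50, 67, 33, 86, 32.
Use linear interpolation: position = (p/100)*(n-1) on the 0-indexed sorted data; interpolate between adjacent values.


Sorted: 7, 16, 27, 32, 33, 45, 50, 52, 67, 71, 75, 86, 88, 88, 92
n = 15
Index = 60/100 * 14 = 8.4000
Lower = data[8] = 67, Upper = data[9] = 71
P60 = 67 + 0.4000*(4) = 68.6000

P60 = 68.6000


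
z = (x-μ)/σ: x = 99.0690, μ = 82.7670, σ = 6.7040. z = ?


z = (99.0690 - 82.7670)/6.7040
= 16.3020/6.7040
= 2.4317

z = 2.4317


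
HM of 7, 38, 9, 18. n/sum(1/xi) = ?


Sum of reciprocals = 1/7 + 1/38 + 1/9 + 1/18 = 0.335840
HM = 4/0.335840 = 11.9104

HM = 11.9104


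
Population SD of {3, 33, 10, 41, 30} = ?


Mean = 23.4000
Variance = 208.2400
SD = sqrt(208.2400) = 14.4305

SD = 14.4305


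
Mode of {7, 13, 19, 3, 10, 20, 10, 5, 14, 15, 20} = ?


Frequencies: 3:1, 5:1, 7:1, 10:2, 13:1, 14:1, 15:1, 19:1, 20:2
Max frequency = 2
Mode = 10, 20

Mode = 10, 20


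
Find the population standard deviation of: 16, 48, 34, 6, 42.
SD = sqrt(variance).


Mean = 29.2000
Variance = 250.5600
SD = sqrt(250.5600) = 15.8291

SD = 15.8291


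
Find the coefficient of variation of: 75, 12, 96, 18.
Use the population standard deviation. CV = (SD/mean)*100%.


Mean = 50.2500
SD = 36.0858
CV = (36.0858/50.2500)*100 = 71.8126%

CV = 71.8126%


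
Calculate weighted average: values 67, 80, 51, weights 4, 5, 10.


Numerator = 67*4 + 80*5 + 51*10 = 1178
Denominator = 4 + 5 + 10 = 19
WM = 1178/19 = 62.0000

WM = 62.0000


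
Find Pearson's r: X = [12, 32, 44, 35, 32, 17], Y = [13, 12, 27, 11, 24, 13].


Mean X = 28.6667, Mean Y = 16.6667
SD X = 10.888322, SD Y = 6.342099
Cov = 39.222222
r = 39.222222/(10.888322*6.342099) = 0.5680

r = 0.5680


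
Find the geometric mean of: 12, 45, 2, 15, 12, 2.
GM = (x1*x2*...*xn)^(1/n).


Product = 12 × 45 × 2 × 15 × 12 × 2 = 388800
GM = 388800^(1/6) = 8.5432

GM = 8.5432


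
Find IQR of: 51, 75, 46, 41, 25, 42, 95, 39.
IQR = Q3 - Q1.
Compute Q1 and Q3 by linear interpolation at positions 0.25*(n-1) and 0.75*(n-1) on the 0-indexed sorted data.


Sorted: 25, 39, 41, 42, 46, 51, 75, 95
Q1 (25th %ile) = 40.5000
Q3 (75th %ile) = 57.0000
IQR = 57.0000 - 40.5000 = 16.5000

IQR = 16.5000


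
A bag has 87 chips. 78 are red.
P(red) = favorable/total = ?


P = 78/87 = 0.8966

P = 0.8966


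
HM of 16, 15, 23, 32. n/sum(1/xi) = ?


Sum of reciprocals = 1/16 + 1/15 + 1/23 + 1/32 = 0.203895
HM = 4/0.203895 = 19.6179

HM = 19.6179


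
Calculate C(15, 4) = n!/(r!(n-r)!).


C(15,4) = 15!/(4! × 11!)
= 1307674368000/(24 × 39916800)
= 1365

C(15,4) = 1365


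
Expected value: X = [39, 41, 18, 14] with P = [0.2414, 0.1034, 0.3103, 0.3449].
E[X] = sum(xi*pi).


E[X] = 39*0.2414 + 41*0.1034 + 18*0.3103 + 14*0.3449
= 9.4146 + 4.2394 + 5.5854 + 4.8286
= 24.0680

E[X] = 24.0680


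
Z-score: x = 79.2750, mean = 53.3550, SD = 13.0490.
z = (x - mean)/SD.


z = (79.2750 - 53.3550)/13.0490
= 25.9200/13.0490
= 1.9864

z = 1.9864


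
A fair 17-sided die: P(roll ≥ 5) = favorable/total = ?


Favorable outcomes (roll ≥ 5): 13
Total outcomes = 17
P = 13/17 = 0.7647

P = 0.7647


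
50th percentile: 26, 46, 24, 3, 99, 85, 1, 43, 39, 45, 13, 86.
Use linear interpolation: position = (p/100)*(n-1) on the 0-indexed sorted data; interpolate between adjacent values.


Sorted: 1, 3, 13, 24, 26, 39, 43, 45, 46, 85, 86, 99
n = 12
Index = 50/100 * 11 = 5.5000
Lower = data[5] = 39, Upper = data[6] = 43
P50 = 39 + 0.5000*(4) = 41.0000

P50 = 41.0000


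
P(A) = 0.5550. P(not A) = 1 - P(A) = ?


P(not A) = 1 - 0.5550 = 0.4450

P(not A) = 0.4450


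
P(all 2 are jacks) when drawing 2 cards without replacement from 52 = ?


P(all jacks) = (4/52) × (3/51)
= 0.0045

P = 0.0045


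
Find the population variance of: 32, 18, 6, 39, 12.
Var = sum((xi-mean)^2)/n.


Mean = 21.4000
Squared deviations: 112.3600, 11.5600, 237.1600, 309.7600, 88.3600
Sum = 759.2000
Variance = 759.2000/5 = 151.8400

Variance = 151.8400


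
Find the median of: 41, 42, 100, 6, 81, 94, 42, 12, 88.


Sorted: 6, 12, 41, 42, 42, 81, 88, 94, 100
n = 9 (odd)
Middle value = 42

Median = 42


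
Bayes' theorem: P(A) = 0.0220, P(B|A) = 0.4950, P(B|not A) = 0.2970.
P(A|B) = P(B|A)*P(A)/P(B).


P(B) = P(B|A)*P(A) + P(B|A')*P(A')
= 0.4950*0.0220 + 0.2970*0.9780
= 0.010890 + 0.290466 = 0.301356
P(A|B) = 0.010890/0.301356 = 0.0361

P(A|B) = 0.0361


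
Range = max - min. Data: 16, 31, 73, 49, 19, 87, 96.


Max = 96, Min = 16
Range = 96 - 16 = 80

Range = 80


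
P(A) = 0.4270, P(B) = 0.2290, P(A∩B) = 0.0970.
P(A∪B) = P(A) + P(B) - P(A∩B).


P(A∪B) = 0.4270 + 0.2290 - 0.0970
= 0.6560 - 0.0970
= 0.5590

P(A∪B) = 0.5590


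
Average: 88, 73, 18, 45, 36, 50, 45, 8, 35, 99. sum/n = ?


Sum = 88 + 73 + 18 + 45 + 36 + 50 + 45 + 8 + 35 + 99 = 497
n = 10
Mean = 497/10 = 49.7000

Mean = 49.7000


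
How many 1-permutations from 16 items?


P(16,1) = 16!/15!
= 20922789888000/1307674368000
= 16

P(16,1) = 16


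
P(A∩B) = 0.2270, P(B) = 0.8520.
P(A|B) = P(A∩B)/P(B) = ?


P(A|B) = 0.2270/0.8520 = 0.2664

P(A|B) = 0.2664


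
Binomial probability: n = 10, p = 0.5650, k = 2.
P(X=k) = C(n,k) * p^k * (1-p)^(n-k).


C(10,2) = 45
p^2 = 0.319225
(1-p)^8 = 0.001282
P = 45 * 0.319225 * 0.001282 = 0.0184

P(X=2) = 0.0184


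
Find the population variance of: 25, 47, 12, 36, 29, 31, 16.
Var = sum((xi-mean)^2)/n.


Mean = 28.0000
Squared deviations: 9.0000, 361.0000, 256.0000, 64.0000, 1.0000, 9.0000, 144.0000
Sum = 844.0000
Variance = 844.0000/7 = 120.5714

Variance = 120.5714


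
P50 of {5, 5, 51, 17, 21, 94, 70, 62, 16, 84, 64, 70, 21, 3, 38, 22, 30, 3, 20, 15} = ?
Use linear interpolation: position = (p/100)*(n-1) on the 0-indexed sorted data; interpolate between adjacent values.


Sorted: 3, 3, 5, 5, 15, 16, 17, 20, 21, 21, 22, 30, 38, 51, 62, 64, 70, 70, 84, 94
n = 20
Index = 50/100 * 19 = 9.5000
Lower = data[9] = 21, Upper = data[10] = 22
P50 = 21 + 0.5000*(1) = 21.5000

P50 = 21.5000


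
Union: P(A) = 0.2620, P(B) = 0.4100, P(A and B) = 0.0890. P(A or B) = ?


P(A∪B) = 0.2620 + 0.4100 - 0.0890
= 0.6720 - 0.0890
= 0.5830

P(A∪B) = 0.5830


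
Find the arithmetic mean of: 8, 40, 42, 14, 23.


Sum = 8 + 40 + 42 + 14 + 23 = 127
n = 5
Mean = 127/5 = 25.4000

Mean = 25.4000


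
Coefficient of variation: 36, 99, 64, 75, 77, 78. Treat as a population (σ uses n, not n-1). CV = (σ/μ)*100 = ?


Mean = 71.5000
SD = 18.9627
CV = (18.9627/71.5000)*100 = 26.5212%

CV = 26.5212%


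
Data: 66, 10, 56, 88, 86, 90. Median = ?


Sorted: 10, 56, 66, 86, 88, 90
n = 6 (even)
Middle values: 66 and 86
Median = (66+86)/2 = 76.0000

Median = 76.0000


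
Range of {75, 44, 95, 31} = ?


Max = 95, Min = 31
Range = 95 - 31 = 64

Range = 64


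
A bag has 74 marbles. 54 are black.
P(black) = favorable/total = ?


P = 54/74 = 0.7297

P = 0.7297


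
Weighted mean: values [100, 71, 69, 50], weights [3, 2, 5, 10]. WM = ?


Numerator = 100*3 + 71*2 + 69*5 + 50*10 = 1287
Denominator = 3 + 2 + 5 + 10 = 20
WM = 1287/20 = 64.3500

WM = 64.3500


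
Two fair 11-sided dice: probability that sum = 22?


Total outcomes = 11×11 = 121
Favorable (sum = 22): 1
P = 1/121 = 0.0083

P = 0.0083


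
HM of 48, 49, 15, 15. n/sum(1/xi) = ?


Sum of reciprocals = 1/48 + 1/49 + 1/15 + 1/15 = 0.174575
HM = 4/0.174575 = 22.9128

HM = 22.9128


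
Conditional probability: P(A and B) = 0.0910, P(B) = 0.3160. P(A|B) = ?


P(A|B) = 0.0910/0.3160 = 0.2880

P(A|B) = 0.2880


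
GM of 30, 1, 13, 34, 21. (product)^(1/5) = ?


Product = 30 × 1 × 13 × 34 × 21 = 278460
GM = 278460^(1/5) = 12.2731

GM = 12.2731


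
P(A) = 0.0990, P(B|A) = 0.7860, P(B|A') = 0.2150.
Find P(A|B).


P(B) = P(B|A)*P(A) + P(B|A')*P(A')
= 0.7860*0.0990 + 0.2150*0.9010
= 0.077814 + 0.193715 = 0.271529
P(A|B) = 0.077814/0.271529 = 0.2866

P(A|B) = 0.2866


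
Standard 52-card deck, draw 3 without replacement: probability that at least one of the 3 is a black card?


P(at least one) = 1 - P(none)
P(none) = (26/52) × (25/51) × (24/50) = 0.117647
P(at least one) = 1 - 0.117647 = 0.8824

P = 0.8824


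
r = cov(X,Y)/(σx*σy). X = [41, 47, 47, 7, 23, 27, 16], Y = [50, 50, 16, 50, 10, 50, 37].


Mean X = 29.7143, Mean Y = 37.5714
SD X = 14.547600, SD Y = 16.229225
Cov = -20.122449
r = -20.122449/(14.547600*16.229225) = -0.0852

r = -0.0852


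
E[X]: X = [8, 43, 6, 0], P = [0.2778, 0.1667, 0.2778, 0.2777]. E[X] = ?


E[X] = 8*0.2778 + 43*0.1667 + 6*0.2778 + 0*0.2777
= 2.2224 + 7.1681 + 1.6668 + 0
= 11.0573

E[X] = 11.0573


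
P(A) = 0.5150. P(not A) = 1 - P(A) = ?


P(not A) = 1 - 0.5150 = 0.4850

P(not A) = 0.4850


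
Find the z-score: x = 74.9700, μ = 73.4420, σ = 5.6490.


z = (74.9700 - 73.4420)/5.6490
= 1.5280/5.6490
= 0.2705

z = 0.2705


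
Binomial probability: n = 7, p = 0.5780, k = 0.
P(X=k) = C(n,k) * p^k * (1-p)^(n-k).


C(7,0) = 1
p^0 = 1.000000
(1-p)^7 = 0.002383
P = 1 * 1.000000 * 0.002383 = 0.0024

P(X=0) = 0.0024


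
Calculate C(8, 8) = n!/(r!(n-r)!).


C(8,8) = 8!/(8! × 0!)
= 40320/(40320 × 1)
= 1

C(8,8) = 1


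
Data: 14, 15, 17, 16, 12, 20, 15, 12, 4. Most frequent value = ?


Frequencies: 4:1, 12:2, 14:1, 15:2, 16:1, 17:1, 20:1
Max frequency = 2
Mode = 12, 15

Mode = 12, 15


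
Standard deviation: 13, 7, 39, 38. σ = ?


Mean = 24.2500
Variance = 207.6875
SD = sqrt(207.6875) = 14.4114

SD = 14.4114


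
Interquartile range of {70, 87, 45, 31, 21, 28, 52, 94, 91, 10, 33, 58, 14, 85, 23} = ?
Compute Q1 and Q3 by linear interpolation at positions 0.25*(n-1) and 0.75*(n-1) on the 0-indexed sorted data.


Sorted: 10, 14, 21, 23, 28, 31, 33, 45, 52, 58, 70, 85, 87, 91, 94
Q1 (25th %ile) = 25.5000
Q3 (75th %ile) = 77.5000
IQR = 77.5000 - 25.5000 = 52.0000

IQR = 52.0000


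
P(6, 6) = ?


P(6,6) = 6!/0!
= 720/1
= 720

P(6,6) = 720


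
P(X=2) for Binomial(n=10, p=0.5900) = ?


C(10,2) = 45
p^2 = 0.348100
(1-p)^8 = 0.000798
P = 45 * 0.348100 * 0.000798 = 0.0125

P(X=2) = 0.0125


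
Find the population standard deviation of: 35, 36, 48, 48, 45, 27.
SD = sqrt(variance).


Mean = 39.8333
Variance = 60.4722
SD = sqrt(60.4722) = 7.7764

SD = 7.7764


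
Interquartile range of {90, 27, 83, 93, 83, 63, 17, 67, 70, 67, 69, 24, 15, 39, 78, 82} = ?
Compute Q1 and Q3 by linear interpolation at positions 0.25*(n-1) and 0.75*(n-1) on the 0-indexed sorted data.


Sorted: 15, 17, 24, 27, 39, 63, 67, 67, 69, 70, 78, 82, 83, 83, 90, 93
Q1 (25th %ile) = 36.0000
Q3 (75th %ile) = 82.2500
IQR = 82.2500 - 36.0000 = 46.2500

IQR = 46.2500


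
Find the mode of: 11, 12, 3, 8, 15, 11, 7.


Frequencies: 3:1, 7:1, 8:1, 11:2, 12:1, 15:1
Max frequency = 2
Mode = 11

Mode = 11


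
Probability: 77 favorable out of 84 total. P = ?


P = 77/84 = 0.9167

P = 0.9167


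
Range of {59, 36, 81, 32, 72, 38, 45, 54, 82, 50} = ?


Max = 82, Min = 32
Range = 82 - 32 = 50

Range = 50


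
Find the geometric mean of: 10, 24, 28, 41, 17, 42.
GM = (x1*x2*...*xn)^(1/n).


Product = 10 × 24 × 28 × 41 × 17 × 42 = 196721280
GM = 196721280^(1/6) = 24.1162

GM = 24.1162


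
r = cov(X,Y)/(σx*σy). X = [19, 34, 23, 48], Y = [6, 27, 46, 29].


Mean X = 31.0000, Mean Y = 27.0000
SD X = 11.247222, SD Y = 14.195070
Cov = 33.500000
r = 33.500000/(11.247222*14.195070) = 0.2098

r = 0.2098


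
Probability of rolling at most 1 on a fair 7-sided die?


Favorable outcomes (roll ≤ 1): 1
Total outcomes = 7
P = 1/7 = 0.1429

P = 0.1429


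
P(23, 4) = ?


P(23,4) = 23!/19!
= 25852016738884976640000/121645100408832000
= 212520

P(23,4) = 212520


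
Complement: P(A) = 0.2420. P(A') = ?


P(not A) = 1 - 0.2420 = 0.7580

P(not A) = 0.7580


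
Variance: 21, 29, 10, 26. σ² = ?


Mean = 21.5000
Squared deviations: 0.2500, 56.2500, 132.2500, 20.2500
Sum = 209.0000
Variance = 209.0000/4 = 52.2500

Variance = 52.2500


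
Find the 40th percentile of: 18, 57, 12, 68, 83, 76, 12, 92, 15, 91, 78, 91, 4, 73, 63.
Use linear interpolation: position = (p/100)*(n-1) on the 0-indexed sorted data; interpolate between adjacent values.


Sorted: 4, 12, 12, 15, 18, 57, 63, 68, 73, 76, 78, 83, 91, 91, 92
n = 15
Index = 40/100 * 14 = 5.6000
Lower = data[5] = 57, Upper = data[6] = 63
P40 = 57 + 0.6000*(6) = 60.6000

P40 = 60.6000


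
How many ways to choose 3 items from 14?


C(14,3) = 14!/(3! × 11!)
= 87178291200/(6 × 39916800)
= 364

C(14,3) = 364


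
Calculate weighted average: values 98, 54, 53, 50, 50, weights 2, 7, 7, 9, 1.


Numerator = 98*2 + 54*7 + 53*7 + 50*9 + 50*1 = 1445
Denominator = 2 + 7 + 7 + 9 + 1 = 26
WM = 1445/26 = 55.5769

WM = 55.5769


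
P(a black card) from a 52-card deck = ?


26 black cards in 52 cards
P = 26/52 = 0.5000

P = 0.5000


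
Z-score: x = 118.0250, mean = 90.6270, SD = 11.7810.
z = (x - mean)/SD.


z = (118.0250 - 90.6270)/11.7810
= 27.3980/11.7810
= 2.3256

z = 2.3256


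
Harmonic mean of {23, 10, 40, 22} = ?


Sum of reciprocals = 1/23 + 1/10 + 1/40 + 1/22 = 0.213933
HM = 4/0.213933 = 18.6975

HM = 18.6975


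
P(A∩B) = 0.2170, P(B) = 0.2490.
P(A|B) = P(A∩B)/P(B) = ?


P(A|B) = 0.2170/0.2490 = 0.8715

P(A|B) = 0.8715


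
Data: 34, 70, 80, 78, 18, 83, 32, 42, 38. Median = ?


Sorted: 18, 32, 34, 38, 42, 70, 78, 80, 83
n = 9 (odd)
Middle value = 42

Median = 42


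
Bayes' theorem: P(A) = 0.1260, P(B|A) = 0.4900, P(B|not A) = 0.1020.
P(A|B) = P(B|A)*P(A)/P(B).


P(B) = P(B|A)*P(A) + P(B|A')*P(A')
= 0.4900*0.1260 + 0.1020*0.8740
= 0.061740 + 0.089148 = 0.150888
P(A|B) = 0.061740/0.150888 = 0.4092

P(A|B) = 0.4092


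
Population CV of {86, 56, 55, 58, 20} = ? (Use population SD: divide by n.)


Mean = 55.0000
SD = 20.9571
CV = (20.9571/55.0000)*100 = 38.1038%

CV = 38.1038%


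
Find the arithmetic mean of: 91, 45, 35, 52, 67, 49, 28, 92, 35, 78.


Sum = 91 + 45 + 35 + 52 + 67 + 49 + 28 + 92 + 35 + 78 = 572
n = 10
Mean = 572/10 = 57.2000

Mean = 57.2000


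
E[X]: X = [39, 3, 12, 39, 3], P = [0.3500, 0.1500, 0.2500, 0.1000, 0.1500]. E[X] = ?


E[X] = 39*0.3500 + 3*0.1500 + 12*0.2500 + 39*0.1000 + 3*0.1500
= 13.6500 + 0.4500 + 3.0000 + 3.9000 + 0.4500
= 21.4500

E[X] = 21.4500


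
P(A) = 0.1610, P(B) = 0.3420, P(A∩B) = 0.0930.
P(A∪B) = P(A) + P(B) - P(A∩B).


P(A∪B) = 0.1610 + 0.3420 - 0.0930
= 0.5030 - 0.0930
= 0.4100

P(A∪B) = 0.4100


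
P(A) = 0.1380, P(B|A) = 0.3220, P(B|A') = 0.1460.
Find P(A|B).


P(B) = P(B|A)*P(A) + P(B|A')*P(A')
= 0.3220*0.1380 + 0.1460*0.8620
= 0.044436 + 0.125852 = 0.170288
P(A|B) = 0.044436/0.170288 = 0.2609

P(A|B) = 0.2609


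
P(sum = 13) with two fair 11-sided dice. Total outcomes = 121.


Total outcomes = 11×11 = 121
Favorable (sum = 13): 10
P = 10/121 = 0.0826

P = 0.0826


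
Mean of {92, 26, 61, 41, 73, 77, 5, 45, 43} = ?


Sum = 92 + 26 + 61 + 41 + 73 + 77 + 5 + 45 + 43 = 463
n = 9
Mean = 463/9 = 51.4444

Mean = 51.4444


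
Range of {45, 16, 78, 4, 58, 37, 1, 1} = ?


Max = 78, Min = 1
Range = 78 - 1 = 77

Range = 77


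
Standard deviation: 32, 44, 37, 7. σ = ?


Mean = 30.0000
Variance = 194.5000
SD = sqrt(194.5000) = 13.9463

SD = 13.9463


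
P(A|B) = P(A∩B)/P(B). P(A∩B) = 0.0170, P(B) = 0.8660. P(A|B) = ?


P(A|B) = 0.0170/0.8660 = 0.0196

P(A|B) = 0.0196


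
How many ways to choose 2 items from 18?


C(18,2) = 18!/(2! × 16!)
= 6402373705728000/(2 × 20922789888000)
= 153

C(18,2) = 153


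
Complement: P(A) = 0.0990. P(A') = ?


P(not A) = 1 - 0.0990 = 0.9010

P(not A) = 0.9010


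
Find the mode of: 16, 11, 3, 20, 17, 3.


Frequencies: 3:2, 11:1, 16:1, 17:1, 20:1
Max frequency = 2
Mode = 3

Mode = 3


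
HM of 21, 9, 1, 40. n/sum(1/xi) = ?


Sum of reciprocals = 1/21 + 1/9 + 1/1 + 1/40 = 1.183730
HM = 4/1.183730 = 3.3791

HM = 3.3791


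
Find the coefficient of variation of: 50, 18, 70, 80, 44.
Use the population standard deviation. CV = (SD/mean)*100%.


Mean = 52.4000
SD = 21.5926
CV = (21.5926/52.4000)*100 = 41.2072%

CV = 41.2072%


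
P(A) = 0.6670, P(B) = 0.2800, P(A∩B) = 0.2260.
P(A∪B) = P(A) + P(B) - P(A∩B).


P(A∪B) = 0.6670 + 0.2800 - 0.2260
= 0.9470 - 0.2260
= 0.7210

P(A∪B) = 0.7210


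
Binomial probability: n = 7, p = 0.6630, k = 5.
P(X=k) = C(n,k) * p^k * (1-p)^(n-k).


C(7,5) = 21
p^5 = 0.128105
(1-p)^2 = 0.113569
P = 21 * 0.128105 * 0.113569 = 0.3055

P(X=5) = 0.3055


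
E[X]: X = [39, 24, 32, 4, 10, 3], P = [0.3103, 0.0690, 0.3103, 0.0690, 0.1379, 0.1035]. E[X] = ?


E[X] = 39*0.3103 + 24*0.0690 + 32*0.3103 + 4*0.0690 + 10*0.1379 + 3*0.1035
= 12.1017 + 1.6560 + 9.9296 + 0.2760 + 1.3790 + 0.3105
= 25.6528

E[X] = 25.6528


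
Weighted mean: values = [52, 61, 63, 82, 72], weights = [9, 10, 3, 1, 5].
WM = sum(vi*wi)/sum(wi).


Numerator = 52*9 + 61*10 + 63*3 + 82*1 + 72*5 = 1709
Denominator = 9 + 10 + 3 + 1 + 5 = 28
WM = 1709/28 = 61.0357

WM = 61.0357


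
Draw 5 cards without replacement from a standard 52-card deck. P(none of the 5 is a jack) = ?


P(no jacks) = (48/52) × (47/51) × (46/50) × (45/49) × (44/48)
= 0.6588

P = 0.6588


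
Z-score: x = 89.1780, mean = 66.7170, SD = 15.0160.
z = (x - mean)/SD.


z = (89.1780 - 66.7170)/15.0160
= 22.4610/15.0160
= 1.4958

z = 1.4958


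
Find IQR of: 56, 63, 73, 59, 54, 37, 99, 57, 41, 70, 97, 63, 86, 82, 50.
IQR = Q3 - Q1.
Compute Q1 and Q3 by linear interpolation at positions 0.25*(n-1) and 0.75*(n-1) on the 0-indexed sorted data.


Sorted: 37, 41, 50, 54, 56, 57, 59, 63, 63, 70, 73, 82, 86, 97, 99
Q1 (25th %ile) = 55.0000
Q3 (75th %ile) = 77.5000
IQR = 77.5000 - 55.0000 = 22.5000

IQR = 22.5000


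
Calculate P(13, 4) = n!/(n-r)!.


P(13,4) = 13!/9!
= 6227020800/362880
= 17160

P(13,4) = 17160


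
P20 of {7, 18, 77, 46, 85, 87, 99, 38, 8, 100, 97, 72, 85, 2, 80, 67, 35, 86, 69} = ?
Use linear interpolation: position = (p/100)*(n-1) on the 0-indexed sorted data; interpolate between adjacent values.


Sorted: 2, 7, 8, 18, 35, 38, 46, 67, 69, 72, 77, 80, 85, 85, 86, 87, 97, 99, 100
n = 19
Index = 20/100 * 18 = 3.6000
Lower = data[3] = 18, Upper = data[4] = 35
P20 = 18 + 0.6000*(17) = 28.2000

P20 = 28.2000


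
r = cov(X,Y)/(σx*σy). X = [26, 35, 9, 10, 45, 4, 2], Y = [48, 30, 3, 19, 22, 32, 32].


Mean X = 18.7143, Mean Y = 26.5714
SD X = 15.470842, SD Y = 12.893599
Cov = 30.877551
r = 30.877551/(15.470842*12.893599) = 0.1548

r = 0.1548


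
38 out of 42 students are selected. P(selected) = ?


P = 38/42 = 0.9048

P = 0.9048


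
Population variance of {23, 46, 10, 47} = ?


Mean = 31.5000
Squared deviations: 72.2500, 210.2500, 462.2500, 240.2500
Sum = 985.0000
Variance = 985.0000/4 = 246.2500

Variance = 246.2500


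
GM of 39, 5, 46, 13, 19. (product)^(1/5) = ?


Product = 39 × 5 × 46 × 13 × 19 = 2215590
GM = 2215590^(1/5) = 18.5822

GM = 18.5822


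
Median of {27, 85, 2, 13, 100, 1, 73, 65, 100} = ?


Sorted: 1, 2, 13, 27, 65, 73, 85, 100, 100
n = 9 (odd)
Middle value = 65

Median = 65


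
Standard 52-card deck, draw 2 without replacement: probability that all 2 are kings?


P(all kings) = (4/52) × (3/51)
= 0.0045

P = 0.0045


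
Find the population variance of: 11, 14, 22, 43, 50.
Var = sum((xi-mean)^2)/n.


Mean = 28.0000
Squared deviations: 289.0000, 196.0000, 36.0000, 225.0000, 484.0000
Sum = 1230.0000
Variance = 1230.0000/5 = 246.0000

Variance = 246.0000


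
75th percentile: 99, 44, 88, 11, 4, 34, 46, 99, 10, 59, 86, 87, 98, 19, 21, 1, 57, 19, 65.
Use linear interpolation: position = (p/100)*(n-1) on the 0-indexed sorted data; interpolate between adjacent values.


Sorted: 1, 4, 10, 11, 19, 19, 21, 34, 44, 46, 57, 59, 65, 86, 87, 88, 98, 99, 99
n = 19
Index = 75/100 * 18 = 13.5000
Lower = data[13] = 86, Upper = data[14] = 87
P75 = 86 + 0.5000*(1) = 86.5000

P75 = 86.5000


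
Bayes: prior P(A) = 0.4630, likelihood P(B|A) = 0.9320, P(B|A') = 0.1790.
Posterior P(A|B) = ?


P(B) = P(B|A)*P(A) + P(B|A')*P(A')
= 0.9320*0.4630 + 0.1790*0.5370
= 0.431516 + 0.096123 = 0.527639
P(A|B) = 0.431516/0.527639 = 0.8178

P(A|B) = 0.8178


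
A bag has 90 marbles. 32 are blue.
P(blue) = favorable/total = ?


P = 32/90 = 0.3556

P = 0.3556


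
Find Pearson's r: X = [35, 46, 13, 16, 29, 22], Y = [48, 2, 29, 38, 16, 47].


Mean X = 26.8333, Mean Y = 30.0000
SD X = 11.334559, SD Y = 16.623277
Cov = -95.833333
r = -95.833333/(11.334559*16.623277) = -0.5086

r = -0.5086


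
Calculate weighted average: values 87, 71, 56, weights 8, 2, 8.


Numerator = 87*8 + 71*2 + 56*8 = 1286
Denominator = 8 + 2 + 8 = 18
WM = 1286/18 = 71.4444

WM = 71.4444


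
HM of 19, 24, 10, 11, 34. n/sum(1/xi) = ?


Sum of reciprocals = 1/19 + 1/24 + 1/10 + 1/11 + 1/34 = 0.314619
HM = 5/0.314619 = 15.8922

HM = 15.8922


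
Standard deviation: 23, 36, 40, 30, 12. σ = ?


Mean = 28.2000
Variance = 98.5600
SD = sqrt(98.5600) = 9.9277

SD = 9.9277


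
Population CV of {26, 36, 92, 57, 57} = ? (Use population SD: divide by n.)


Mean = 53.6000
SD = 22.6680
CV = (22.6680/53.6000)*100 = 42.2911%

CV = 42.2911%


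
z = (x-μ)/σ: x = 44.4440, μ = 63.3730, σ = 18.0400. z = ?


z = (44.4440 - 63.3730)/18.0400
= -18.9290/18.0400
= -1.0493

z = -1.0493


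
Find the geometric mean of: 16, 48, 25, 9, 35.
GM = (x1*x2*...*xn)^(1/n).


Product = 16 × 48 × 25 × 9 × 35 = 6048000
GM = 6048000^(1/5) = 22.7155

GM = 22.7155


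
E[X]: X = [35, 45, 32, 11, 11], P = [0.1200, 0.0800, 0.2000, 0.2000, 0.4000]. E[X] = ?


E[X] = 35*0.1200 + 45*0.0800 + 32*0.2000 + 11*0.2000 + 11*0.4000
= 4.2000 + 3.6000 + 6.4000 + 2.2000 + 4.4000
= 20.8000

E[X] = 20.8000


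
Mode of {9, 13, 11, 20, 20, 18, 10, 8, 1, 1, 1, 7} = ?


Frequencies: 1:3, 7:1, 8:1, 9:1, 10:1, 11:1, 13:1, 18:1, 20:2
Max frequency = 3
Mode = 1

Mode = 1


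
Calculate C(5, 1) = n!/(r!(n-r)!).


C(5,1) = 5!/(1! × 4!)
= 120/(1 × 24)
= 5

C(5,1) = 5


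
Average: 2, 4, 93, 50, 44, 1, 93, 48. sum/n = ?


Sum = 2 + 4 + 93 + 50 + 44 + 1 + 93 + 48 = 335
n = 8
Mean = 335/8 = 41.8750

Mean = 41.8750


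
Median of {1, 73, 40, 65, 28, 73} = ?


Sorted: 1, 28, 40, 65, 73, 73
n = 6 (even)
Middle values: 40 and 65
Median = (40+65)/2 = 52.5000

Median = 52.5000


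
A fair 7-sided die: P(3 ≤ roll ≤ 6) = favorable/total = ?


Favorable outcomes (3 ≤ roll ≤ 6): 4
Total outcomes = 7
P = 4/7 = 0.5714

P = 0.5714


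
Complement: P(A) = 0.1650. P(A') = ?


P(not A) = 1 - 0.1650 = 0.8350

P(not A) = 0.8350


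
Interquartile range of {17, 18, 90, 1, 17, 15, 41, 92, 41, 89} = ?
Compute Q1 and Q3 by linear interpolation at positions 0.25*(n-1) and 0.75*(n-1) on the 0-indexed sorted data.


Sorted: 1, 15, 17, 17, 18, 41, 41, 89, 90, 92
Q1 (25th %ile) = 17.0000
Q3 (75th %ile) = 77.0000
IQR = 77.0000 - 17.0000 = 60.0000

IQR = 60.0000


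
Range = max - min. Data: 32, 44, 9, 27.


Max = 44, Min = 9
Range = 44 - 9 = 35

Range = 35


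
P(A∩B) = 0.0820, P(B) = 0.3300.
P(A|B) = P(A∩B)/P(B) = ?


P(A|B) = 0.0820/0.3300 = 0.2485

P(A|B) = 0.2485


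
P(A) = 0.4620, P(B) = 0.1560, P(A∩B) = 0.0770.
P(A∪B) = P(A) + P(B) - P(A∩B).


P(A∪B) = 0.4620 + 0.1560 - 0.0770
= 0.6180 - 0.0770
= 0.5410

P(A∪B) = 0.5410


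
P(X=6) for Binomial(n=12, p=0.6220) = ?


C(12,6) = 924
p^6 = 0.057908
(1-p)^6 = 0.002917
P = 924 * 0.057908 * 0.002917 = 0.1561

P(X=6) = 0.1561


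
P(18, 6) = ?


P(18,6) = 18!/12!
= 6402373705728000/479001600
= 13366080

P(18,6) = 13366080


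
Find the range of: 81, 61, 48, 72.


Max = 81, Min = 48
Range = 81 - 48 = 33

Range = 33


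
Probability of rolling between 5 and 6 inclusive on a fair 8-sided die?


Favorable outcomes (5 ≤ roll ≤ 6): 2
Total outcomes = 8
P = 2/8 = 0.2500

P = 0.2500


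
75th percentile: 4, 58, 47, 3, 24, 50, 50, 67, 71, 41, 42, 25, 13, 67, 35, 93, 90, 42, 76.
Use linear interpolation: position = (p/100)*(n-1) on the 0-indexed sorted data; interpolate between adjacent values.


Sorted: 3, 4, 13, 24, 25, 35, 41, 42, 42, 47, 50, 50, 58, 67, 67, 71, 76, 90, 93
n = 19
Index = 75/100 * 18 = 13.5000
Lower = data[13] = 67, Upper = data[14] = 67
P75 = 67 + 0.5000*(0) = 67.0000

P75 = 67.0000


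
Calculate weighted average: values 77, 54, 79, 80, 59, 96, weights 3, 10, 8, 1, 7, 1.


Numerator = 77*3 + 54*10 + 79*8 + 80*1 + 59*7 + 96*1 = 1992
Denominator = 3 + 10 + 8 + 1 + 7 + 1 = 30
WM = 1992/30 = 66.4000

WM = 66.4000


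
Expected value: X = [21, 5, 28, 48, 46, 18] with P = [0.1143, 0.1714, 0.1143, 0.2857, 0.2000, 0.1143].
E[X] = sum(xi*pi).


E[X] = 21*0.1143 + 5*0.1714 + 28*0.1143 + 48*0.2857 + 46*0.2000 + 18*0.1143
= 2.4003 + 0.8570 + 3.2004 + 13.7136 + 9.2000 + 2.0574
= 31.4287

E[X] = 31.4287


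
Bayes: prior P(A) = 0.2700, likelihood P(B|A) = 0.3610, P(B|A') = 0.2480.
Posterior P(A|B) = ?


P(B) = P(B|A)*P(A) + P(B|A')*P(A')
= 0.3610*0.2700 + 0.2480*0.7300
= 0.097470 + 0.181040 = 0.278510
P(A|B) = 0.097470/0.278510 = 0.3500

P(A|B) = 0.3500


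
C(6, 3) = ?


C(6,3) = 6!/(3! × 3!)
= 720/(6 × 6)
= 20

C(6,3) = 20


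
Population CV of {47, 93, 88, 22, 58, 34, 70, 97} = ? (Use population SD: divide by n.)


Mean = 63.6250
SD = 26.2913
CV = (26.2913/63.6250)*100 = 41.3223%

CV = 41.3223%


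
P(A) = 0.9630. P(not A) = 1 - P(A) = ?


P(not A) = 1 - 0.9630 = 0.0370

P(not A) = 0.0370


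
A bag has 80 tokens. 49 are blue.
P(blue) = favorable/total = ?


P = 49/80 = 0.6125

P = 0.6125


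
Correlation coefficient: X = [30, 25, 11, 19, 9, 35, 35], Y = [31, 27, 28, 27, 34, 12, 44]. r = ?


Mean X = 23.4286, Mean Y = 29.0000
SD X = 9.969341, SD Y = 8.880154
Cov = -9.142857
r = -9.142857/(9.969341*8.880154) = -0.1033

r = -0.1033


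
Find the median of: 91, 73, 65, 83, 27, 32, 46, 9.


Sorted: 9, 27, 32, 46, 65, 73, 83, 91
n = 8 (even)
Middle values: 46 and 65
Median = (46+65)/2 = 55.5000

Median = 55.5000


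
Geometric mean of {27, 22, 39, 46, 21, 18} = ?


Product = 27 × 22 × 39 × 46 × 21 × 18 = 402810408
GM = 402810408^(1/6) = 27.1759

GM = 27.1759


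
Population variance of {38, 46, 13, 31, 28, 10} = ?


Mean = 27.6667
Squared deviations: 106.7778, 336.1111, 215.1111, 11.1111, 0.1111, 312.1111
Sum = 981.3333
Variance = 981.3333/6 = 163.5556

Variance = 163.5556


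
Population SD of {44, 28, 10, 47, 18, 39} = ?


Mean = 31.0000
Variance = 184.6667
SD = sqrt(184.6667) = 13.5892

SD = 13.5892


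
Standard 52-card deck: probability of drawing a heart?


13 hearts in 52 cards
P = 13/52 = 0.2500

P = 0.2500


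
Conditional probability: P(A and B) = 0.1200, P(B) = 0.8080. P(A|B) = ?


P(A|B) = 0.1200/0.8080 = 0.1485

P(A|B) = 0.1485


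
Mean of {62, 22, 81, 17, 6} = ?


Sum = 62 + 22 + 81 + 17 + 6 = 188
n = 5
Mean = 188/5 = 37.6000

Mean = 37.6000


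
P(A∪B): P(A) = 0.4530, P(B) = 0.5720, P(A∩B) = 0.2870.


P(A∪B) = 0.4530 + 0.5720 - 0.2870
= 1.0250 - 0.2870
= 0.7380

P(A∪B) = 0.7380


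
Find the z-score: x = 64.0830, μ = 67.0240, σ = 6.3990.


z = (64.0830 - 67.0240)/6.3990
= -2.9410/6.3990
= -0.4596

z = -0.4596


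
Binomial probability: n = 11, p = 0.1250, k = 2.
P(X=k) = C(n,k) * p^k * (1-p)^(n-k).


C(11,2) = 55
p^2 = 0.015625
(1-p)^9 = 0.300658
P = 55 * 0.015625 * 0.300658 = 0.2584

P(X=2) = 0.2584


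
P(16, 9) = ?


P(16,9) = 16!/7!
= 20922789888000/5040
= 4151347200

P(16,9) = 4151347200


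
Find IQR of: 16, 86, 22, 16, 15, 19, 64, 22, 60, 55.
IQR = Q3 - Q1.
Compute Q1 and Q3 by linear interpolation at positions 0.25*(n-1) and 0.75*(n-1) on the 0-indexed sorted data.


Sorted: 15, 16, 16, 19, 22, 22, 55, 60, 64, 86
Q1 (25th %ile) = 16.7500
Q3 (75th %ile) = 58.7500
IQR = 58.7500 - 16.7500 = 42.0000

IQR = 42.0000


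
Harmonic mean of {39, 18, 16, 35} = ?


Sum of reciprocals = 1/39 + 1/18 + 1/16 + 1/35 = 0.172268
HM = 4/0.172268 = 23.2196

HM = 23.2196


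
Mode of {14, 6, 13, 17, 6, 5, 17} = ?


Frequencies: 5:1, 6:2, 13:1, 14:1, 17:2
Max frequency = 2
Mode = 6, 17

Mode = 6, 17


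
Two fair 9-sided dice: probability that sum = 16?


Total outcomes = 9×9 = 81
Favorable (sum = 16): 3
P = 3/81 = 0.0370

P = 0.0370


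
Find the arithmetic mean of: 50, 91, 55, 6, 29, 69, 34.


Sum = 50 + 91 + 55 + 6 + 29 + 69 + 34 = 334
n = 7
Mean = 334/7 = 47.7143

Mean = 47.7143


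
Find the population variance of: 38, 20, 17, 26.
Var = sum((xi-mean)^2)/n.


Mean = 25.2500
Squared deviations: 162.5625, 27.5625, 68.0625, 0.5625
Sum = 258.7500
Variance = 258.7500/4 = 64.6875

Variance = 64.6875


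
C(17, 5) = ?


C(17,5) = 17!/(5! × 12!)
= 355687428096000/(120 × 479001600)
= 6188

C(17,5) = 6188


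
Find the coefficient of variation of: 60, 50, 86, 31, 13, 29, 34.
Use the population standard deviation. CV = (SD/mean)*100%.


Mean = 43.2857
SD = 22.3844
CV = (22.3844/43.2857)*100 = 51.7131%

CV = 51.7131%


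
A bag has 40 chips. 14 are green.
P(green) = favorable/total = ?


P = 14/40 = 0.3500

P = 0.3500


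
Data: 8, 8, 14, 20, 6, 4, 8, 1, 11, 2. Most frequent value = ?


Frequencies: 1:1, 2:1, 4:1, 6:1, 8:3, 11:1, 14:1, 20:1
Max frequency = 3
Mode = 8

Mode = 8


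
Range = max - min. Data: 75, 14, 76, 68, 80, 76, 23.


Max = 80, Min = 14
Range = 80 - 14 = 66

Range = 66


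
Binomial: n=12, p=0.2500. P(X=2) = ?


C(12,2) = 66
p^2 = 0.062500
(1-p)^10 = 0.056314
P = 66 * 0.062500 * 0.056314 = 0.2323

P(X=2) = 0.2323


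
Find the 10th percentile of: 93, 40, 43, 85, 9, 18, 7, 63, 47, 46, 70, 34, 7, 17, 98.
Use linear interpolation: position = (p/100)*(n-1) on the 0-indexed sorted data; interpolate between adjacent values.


Sorted: 7, 7, 9, 17, 18, 34, 40, 43, 46, 47, 63, 70, 85, 93, 98
n = 15
Index = 10/100 * 14 = 1.4000
Lower = data[1] = 7, Upper = data[2] = 9
P10 = 7 + 0.4000*(2) = 7.8000

P10 = 7.8000
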